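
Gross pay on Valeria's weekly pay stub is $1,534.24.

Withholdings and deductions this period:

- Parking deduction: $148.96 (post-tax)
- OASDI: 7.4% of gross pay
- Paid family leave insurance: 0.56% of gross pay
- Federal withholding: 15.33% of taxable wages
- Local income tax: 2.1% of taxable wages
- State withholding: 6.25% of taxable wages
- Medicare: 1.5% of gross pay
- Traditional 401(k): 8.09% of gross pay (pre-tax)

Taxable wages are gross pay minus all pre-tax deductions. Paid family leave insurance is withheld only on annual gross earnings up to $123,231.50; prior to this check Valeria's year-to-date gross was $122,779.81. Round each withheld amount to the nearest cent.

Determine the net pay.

$788.18

Traditional 401(k): $1,534.24 × 0.0809 = $124.12
Taxable wages = $1,534.24 − $124.12 = $1,410.12
Federal withholding: $1,410.12 × 0.1533 = $216.17
Local income tax: $1,410.12 × 0.021 = $29.61
State withholding: $1,410.12 × 0.0625 = $88.13
OASDI: $1,534.24 × 0.074 = $113.53
Medicare: $1,534.24 × 0.015 = $23.01
Paid family leave insurance: only $123,231.50 − $122,779.81 = $451.69 of this check is subject → $451.69 × 0.0056 = $2.53
Parking deduction: $148.96
Total deductions = $124.12 + $216.17 + $29.61 + $88.13 + $113.53 + $23.01 + $2.53 + $148.96 = $746.06
Net pay = $1,534.24 − $746.06 = $788.18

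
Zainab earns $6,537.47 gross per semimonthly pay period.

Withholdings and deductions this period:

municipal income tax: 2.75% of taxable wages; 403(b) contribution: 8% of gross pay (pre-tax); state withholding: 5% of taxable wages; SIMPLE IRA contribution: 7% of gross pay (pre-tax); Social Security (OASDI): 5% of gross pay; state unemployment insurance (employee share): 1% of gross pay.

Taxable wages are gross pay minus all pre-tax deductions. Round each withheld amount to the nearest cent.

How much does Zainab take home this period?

$4,733.96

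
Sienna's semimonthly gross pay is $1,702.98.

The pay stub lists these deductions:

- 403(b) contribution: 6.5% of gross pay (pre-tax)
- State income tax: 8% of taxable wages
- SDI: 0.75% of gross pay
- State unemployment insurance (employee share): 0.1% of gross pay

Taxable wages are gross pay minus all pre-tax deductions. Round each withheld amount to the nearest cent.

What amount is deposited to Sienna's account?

403(b) contribution: $1,702.98 × 0.065 = $110.69
Taxable wages = $1,702.98 − $110.69 = $1,592.29
State income tax: $1,592.29 × 0.08 = $127.38
SDI: $1,702.98 × 0.0075 = $12.77
State unemployment insurance (employee share): $1,702.98 × 0.001 = $1.70
Total deductions = $110.69 + $127.38 + $12.77 + $1.70 = $252.54
Net pay = $1,702.98 − $252.54 = $1,450.44

$1,450.44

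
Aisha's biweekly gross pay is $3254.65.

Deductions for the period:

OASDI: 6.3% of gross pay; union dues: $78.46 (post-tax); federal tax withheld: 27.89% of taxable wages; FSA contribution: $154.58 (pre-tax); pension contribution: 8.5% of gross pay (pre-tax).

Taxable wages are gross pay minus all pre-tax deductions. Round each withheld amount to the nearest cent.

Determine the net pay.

$1752.47

Pension contribution: $3254.65 × 0.085 = $276.65
FSA contribution: $154.58
Pre-tax total = $276.65 + $154.58 = $431.23
Taxable wages = $3254.65 − $431.23 = $2823.42
Federal tax withheld: $2823.42 × 0.2789 = $787.45
OASDI: $3254.65 × 0.063 = $205.04
Union dues: $78.46
Total deductions = $276.65 + $154.58 + $787.45 + $205.04 + $78.46 = $1502.18
Net pay = $3254.65 − $1502.18 = $1752.47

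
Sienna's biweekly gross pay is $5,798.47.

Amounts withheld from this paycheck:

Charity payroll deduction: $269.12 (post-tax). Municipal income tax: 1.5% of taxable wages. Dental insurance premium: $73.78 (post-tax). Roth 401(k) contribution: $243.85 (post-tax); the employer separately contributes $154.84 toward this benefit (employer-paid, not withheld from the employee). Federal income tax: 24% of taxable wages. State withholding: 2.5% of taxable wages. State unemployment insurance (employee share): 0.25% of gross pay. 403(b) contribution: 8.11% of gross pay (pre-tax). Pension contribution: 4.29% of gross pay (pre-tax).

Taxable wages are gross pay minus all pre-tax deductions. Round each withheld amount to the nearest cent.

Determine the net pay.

$3,055.96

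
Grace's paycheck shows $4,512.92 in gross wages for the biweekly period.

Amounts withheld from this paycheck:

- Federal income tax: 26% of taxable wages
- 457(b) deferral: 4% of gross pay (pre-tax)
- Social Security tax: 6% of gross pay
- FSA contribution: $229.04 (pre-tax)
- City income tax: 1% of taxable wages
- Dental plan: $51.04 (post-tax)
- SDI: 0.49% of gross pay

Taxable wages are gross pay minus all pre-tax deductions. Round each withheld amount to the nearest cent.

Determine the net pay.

$2,651.53

FSA contribution: $229.04
457(b) deferral: $4,512.92 × 0.04 = $180.52
Pre-tax total = $229.04 + $180.52 = $409.56
Taxable wages = $4,512.92 − $409.56 = $4,103.36
City income tax: $4,103.36 × 0.01 = $41.03
Federal income tax: $4,103.36 × 0.26 = $1,066.87
Social Security tax: $4,512.92 × 0.06 = $270.78
SDI: $4,512.92 × 0.0049 = $22.11
Dental plan: $51.04
Total deductions = $229.04 + $180.52 + $41.03 + $1,066.87 + $270.78 + $22.11 + $51.04 = $1,861.39
Net pay = $4,512.92 − $1,861.39 = $2,651.53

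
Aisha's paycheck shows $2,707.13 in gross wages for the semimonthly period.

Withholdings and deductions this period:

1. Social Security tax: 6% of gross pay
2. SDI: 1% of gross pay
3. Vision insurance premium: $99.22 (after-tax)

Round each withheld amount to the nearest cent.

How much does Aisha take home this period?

SDI: $2,707.13 × 0.01 = $27.07
Social Security tax: $2,707.13 × 0.06 = $162.43
Vision insurance premium: $99.22
Total deductions = $27.07 + $162.43 + $99.22 = $288.72
Net pay = $2,707.13 − $288.72 = $2,418.41

$2,418.41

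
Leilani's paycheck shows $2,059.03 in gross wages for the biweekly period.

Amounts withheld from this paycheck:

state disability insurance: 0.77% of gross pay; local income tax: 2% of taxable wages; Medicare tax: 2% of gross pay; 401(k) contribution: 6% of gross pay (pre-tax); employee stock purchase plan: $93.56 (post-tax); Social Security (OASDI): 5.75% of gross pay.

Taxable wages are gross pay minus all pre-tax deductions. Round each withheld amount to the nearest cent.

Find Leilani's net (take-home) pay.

$1,627.80

401(k) contribution: $2,059.03 × 0.06 = $123.54
Taxable wages = $2,059.03 − $123.54 = $1,935.49
Local income tax: $1,935.49 × 0.02 = $38.71
Social Security (OASDI): $2,059.03 × 0.0575 = $118.39
Medicare tax: $2,059.03 × 0.02 = $41.18
State disability insurance: $2,059.03 × 0.0077 = $15.85
Employee stock purchase plan: $93.56
Total deductions = $123.54 + $38.71 + $118.39 + $41.18 + $15.85 + $93.56 = $431.23
Net pay = $2,059.03 − $431.23 = $1,627.80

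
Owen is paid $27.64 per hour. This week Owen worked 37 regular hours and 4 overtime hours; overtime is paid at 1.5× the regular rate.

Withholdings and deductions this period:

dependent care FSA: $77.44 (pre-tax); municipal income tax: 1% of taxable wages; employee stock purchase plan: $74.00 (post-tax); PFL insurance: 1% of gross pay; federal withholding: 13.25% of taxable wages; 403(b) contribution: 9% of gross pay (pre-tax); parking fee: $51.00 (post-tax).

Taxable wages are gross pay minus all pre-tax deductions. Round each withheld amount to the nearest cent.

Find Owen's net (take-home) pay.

Regular pay: 37 × $27.64 = $1,022.68
Overtime pay: 4 × $27.64 × 1.5 = $165.84
Gross pay = $1,022.68 + $165.84 = $1,188.52
403(b) contribution: $1,188.52 × 0.09 = $106.97
Dependent care FSA: $77.44
Pre-tax total = $106.97 + $77.44 = $184.41
Taxable wages = $1,188.52 − $184.41 = $1,004.11
Federal withholding: $1,004.11 × 0.1325 = $133.04
Municipal income tax: $1,004.11 × 0.01 = $10.04
PFL insurance: $1,188.52 × 0.01 = $11.89
Employee stock purchase plan: $74.00
Parking fee: $51.00
Total deductions = $106.97 + $77.44 + $133.04 + $10.04 + $11.89 + $74.00 + $51.00 = $464.38
Net pay = $1,188.52 − $464.38 = $724.14

$724.14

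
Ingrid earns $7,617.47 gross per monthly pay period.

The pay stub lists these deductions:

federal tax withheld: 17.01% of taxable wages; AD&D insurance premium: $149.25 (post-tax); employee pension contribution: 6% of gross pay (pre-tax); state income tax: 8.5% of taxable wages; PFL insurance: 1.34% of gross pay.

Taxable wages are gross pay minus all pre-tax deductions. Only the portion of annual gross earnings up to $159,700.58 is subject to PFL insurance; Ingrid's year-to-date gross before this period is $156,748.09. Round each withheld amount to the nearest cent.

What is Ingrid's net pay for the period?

$5,144.98

Employee pension contribution: $7,617.47 × 0.06 = $457.05
Taxable wages = $7,617.47 − $457.05 = $7,160.42
Federal tax withheld: $7,160.42 × 0.1701 = $1,217.99
State income tax: $7,160.42 × 0.085 = $608.64
PFL insurance: only $159,700.58 − $156,748.09 = $2,952.49 of this check is subject → $2,952.49 × 0.0134 = $39.56
AD&D insurance premium: $149.25
Total deductions = $457.05 + $1,217.99 + $608.64 + $39.56 + $149.25 = $2,472.49
Net pay = $7,617.47 − $2,472.49 = $5,144.98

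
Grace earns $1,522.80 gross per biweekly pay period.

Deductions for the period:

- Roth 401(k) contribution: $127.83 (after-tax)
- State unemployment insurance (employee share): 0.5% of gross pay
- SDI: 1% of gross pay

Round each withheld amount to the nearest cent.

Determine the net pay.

State unemployment insurance (employee share): $1,522.80 × 0.005 = $7.61
SDI: $1,522.80 × 0.01 = $15.23
Roth 401(k) contribution: $127.83
Total deductions = $7.61 + $15.23 + $127.83 = $150.67
Net pay = $1,522.80 − $150.67 = $1,372.13

$1,372.13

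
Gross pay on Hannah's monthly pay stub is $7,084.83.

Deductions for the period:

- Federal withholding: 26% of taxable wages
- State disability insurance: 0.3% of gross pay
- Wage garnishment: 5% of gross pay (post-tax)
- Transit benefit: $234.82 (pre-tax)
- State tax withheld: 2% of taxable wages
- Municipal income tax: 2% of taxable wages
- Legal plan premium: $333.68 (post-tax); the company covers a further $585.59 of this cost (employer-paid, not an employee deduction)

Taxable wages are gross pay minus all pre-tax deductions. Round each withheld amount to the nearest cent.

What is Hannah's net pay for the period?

$4,085.84

Transit benefit: $234.82
Taxable wages = $7,084.83 − $234.82 = $6,850.01
Municipal income tax: $6,850.01 × 0.02 = $137.00
Federal withholding: $6,850.01 × 0.26 = $1,781.00
State tax withheld: $6,850.01 × 0.02 = $137.00
State disability insurance: $7,084.83 × 0.003 = $21.25
Wage garnishment: $7,084.83 × 0.05 = $354.24
Legal plan premium: $333.68
(Employer's $585.59 toward legal plan premium is not withheld from the employee.)
Total deductions = $234.82 + $137.00 + $1,781.00 + $137.00 + $21.25 + $354.24 + $333.68 = $2,998.99
Net pay = $7,084.83 − $2,998.99 = $4,085.84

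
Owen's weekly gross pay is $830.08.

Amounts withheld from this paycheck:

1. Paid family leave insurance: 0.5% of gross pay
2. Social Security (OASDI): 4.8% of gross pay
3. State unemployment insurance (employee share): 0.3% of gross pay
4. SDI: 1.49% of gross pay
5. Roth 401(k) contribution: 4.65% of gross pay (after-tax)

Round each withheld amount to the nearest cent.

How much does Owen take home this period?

$732.63

Paid family leave insurance: $830.08 × 0.005 = $4.15
Social Security (OASDI): $830.08 × 0.048 = $39.84
State unemployment insurance (employee share): $830.08 × 0.003 = $2.49
SDI: $830.08 × 0.0149 = $12.37
Roth 401(k) contribution: $830.08 × 0.0465 = $38.60
Total deductions = $4.15 + $39.84 + $2.49 + $12.37 + $38.60 = $97.45
Net pay = $830.08 − $97.45 = $732.63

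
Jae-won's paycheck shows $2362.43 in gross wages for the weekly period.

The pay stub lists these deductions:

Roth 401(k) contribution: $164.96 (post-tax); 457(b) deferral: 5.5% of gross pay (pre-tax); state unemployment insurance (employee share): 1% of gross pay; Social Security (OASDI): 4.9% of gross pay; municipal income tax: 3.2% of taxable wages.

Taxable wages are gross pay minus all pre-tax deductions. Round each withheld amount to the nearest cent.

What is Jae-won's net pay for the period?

$1856.72

457(b) deferral: $2362.43 × 0.055 = $129.93
Taxable wages = $2362.43 − $129.93 = $2232.50
Municipal income tax: $2232.50 × 0.032 = $71.44
Social Security (OASDI): $2362.43 × 0.049 = $115.76
State unemployment insurance (employee share): $2362.43 × 0.01 = $23.62
Roth 401(k) contribution: $164.96
Total deductions = $129.93 + $71.44 + $115.76 + $23.62 + $164.96 = $505.71
Net pay = $2362.43 − $505.71 = $1856.72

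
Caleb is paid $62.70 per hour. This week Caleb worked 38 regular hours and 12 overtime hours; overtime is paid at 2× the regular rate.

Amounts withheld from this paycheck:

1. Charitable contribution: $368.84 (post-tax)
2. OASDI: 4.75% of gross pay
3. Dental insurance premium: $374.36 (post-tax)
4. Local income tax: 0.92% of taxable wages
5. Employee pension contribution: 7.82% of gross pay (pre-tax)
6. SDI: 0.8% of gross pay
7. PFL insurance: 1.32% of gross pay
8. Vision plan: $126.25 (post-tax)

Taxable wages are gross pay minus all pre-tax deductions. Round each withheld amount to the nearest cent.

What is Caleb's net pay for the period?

$2,413.93

Regular pay: 38 × $62.70 = $2,382.60
Overtime pay: 12 × $62.70 × 2 = $1,504.80
Gross pay = $2,382.60 + $1,504.80 = $3,887.40
Employee pension contribution: $3,887.40 × 0.0782 = $303.99
Taxable wages = $3,887.40 − $303.99 = $3,583.41
Local income tax: $3,583.41 × 0.0092 = $32.97
SDI: $3,887.40 × 0.008 = $31.10
OASDI: $3,887.40 × 0.0475 = $184.65
PFL insurance: $3,887.40 × 0.0132 = $51.31
Dental insurance premium: $374.36
Charitable contribution: $368.84
Vision plan: $126.25
Total deductions = $303.99 + $32.97 + $31.10 + $184.65 + $51.31 + $374.36 + $368.84 + $126.25 = $1,473.47
Net pay = $3,887.40 − $1,473.47 = $2,413.93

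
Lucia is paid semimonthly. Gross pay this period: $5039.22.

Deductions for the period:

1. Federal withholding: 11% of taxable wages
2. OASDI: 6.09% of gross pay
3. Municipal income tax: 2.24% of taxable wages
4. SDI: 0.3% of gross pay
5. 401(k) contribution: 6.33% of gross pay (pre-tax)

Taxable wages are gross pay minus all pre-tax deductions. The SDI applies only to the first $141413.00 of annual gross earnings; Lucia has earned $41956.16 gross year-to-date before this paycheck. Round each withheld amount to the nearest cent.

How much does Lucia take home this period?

401(k) contribution: $5039.22 × 0.0633 = $318.98
Taxable wages = $5039.22 − $318.98 = $4720.24
Municipal income tax: $4720.24 × 0.0224 = $105.73
Federal withholding: $4720.24 × 0.11 = $519.23
SDI: cap not yet reached, full $5039.22 is subject → $5039.22 × 0.003 = $15.12
OASDI: $5039.22 × 0.0609 = $306.89
Total deductions = $318.98 + $105.73 + $519.23 + $15.12 + $306.89 = $1265.95
Net pay = $5039.22 − $1265.95 = $3773.27

$3773.27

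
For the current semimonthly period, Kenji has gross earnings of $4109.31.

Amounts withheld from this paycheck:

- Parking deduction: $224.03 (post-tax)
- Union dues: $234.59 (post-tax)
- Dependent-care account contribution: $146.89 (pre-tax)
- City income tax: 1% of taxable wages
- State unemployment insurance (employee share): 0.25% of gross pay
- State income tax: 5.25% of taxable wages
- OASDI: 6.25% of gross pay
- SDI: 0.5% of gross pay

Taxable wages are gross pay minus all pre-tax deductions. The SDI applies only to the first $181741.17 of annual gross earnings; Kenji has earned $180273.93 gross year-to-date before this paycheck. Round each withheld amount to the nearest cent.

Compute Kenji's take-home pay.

$2981.71

Dependent-care account contribution: $146.89
Taxable wages = $4109.31 − $146.89 = $3962.42
State income tax: $3962.42 × 0.0525 = $208.03
City income tax: $3962.42 × 0.01 = $39.62
State unemployment insurance (employee share): $4109.31 × 0.0025 = $10.27
OASDI: $4109.31 × 0.0625 = $256.83
SDI: only $181741.17 − $180273.93 = $1467.24 of this check is subject → $1467.24 × 0.005 = $7.34
Union dues: $234.59
Parking deduction: $224.03
Total deductions = $146.89 + $208.03 + $39.62 + $10.27 + $256.83 + $7.34 + $234.59 + $224.03 = $1127.60
Net pay = $4109.31 − $1127.60 = $2981.71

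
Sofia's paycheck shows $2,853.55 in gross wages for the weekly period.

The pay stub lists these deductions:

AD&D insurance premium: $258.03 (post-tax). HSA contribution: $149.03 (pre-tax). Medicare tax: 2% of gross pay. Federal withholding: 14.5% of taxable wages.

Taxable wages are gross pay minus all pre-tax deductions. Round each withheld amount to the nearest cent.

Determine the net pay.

$1,997.26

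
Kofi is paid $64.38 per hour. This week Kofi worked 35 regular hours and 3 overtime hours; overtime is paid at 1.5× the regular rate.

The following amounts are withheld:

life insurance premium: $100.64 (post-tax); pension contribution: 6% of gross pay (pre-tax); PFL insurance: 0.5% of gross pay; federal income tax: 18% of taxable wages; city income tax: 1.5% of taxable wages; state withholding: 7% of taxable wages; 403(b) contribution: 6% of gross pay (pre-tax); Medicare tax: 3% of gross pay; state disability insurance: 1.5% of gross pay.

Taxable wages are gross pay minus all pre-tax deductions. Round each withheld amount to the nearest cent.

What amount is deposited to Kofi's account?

Regular pay: 35 × $64.38 = $2,253.30
Overtime pay: 3 × $64.38 × 1.5 = $289.71
Gross pay = $2,253.30 + $289.71 = $2,543.01
403(b) contribution: $2,543.01 × 0.06 = $152.58
Pension contribution: $2,543.01 × 0.06 = $152.58
Pre-tax total = $152.58 + $152.58 = $305.16
Taxable wages = $2,543.01 − $305.16 = $2,237.85
Federal income tax: $2,237.85 × 0.18 = $402.81
City income tax: $2,237.85 × 0.015 = $33.57
State withholding: $2,237.85 × 0.07 = $156.65
State disability insurance: $2,543.01 × 0.015 = $38.15
PFL insurance: $2,543.01 × 0.005 = $12.72
Medicare tax: $2,543.01 × 0.03 = $76.29
Life insurance premium: $100.64
Total deductions = $152.58 + $152.58 + $402.81 + $33.57 + $156.65 + $38.15 + $12.72 + $76.29 + $100.64 = $1,125.99
Net pay = $2,543.01 − $1,125.99 = $1,417.02

$1,417.02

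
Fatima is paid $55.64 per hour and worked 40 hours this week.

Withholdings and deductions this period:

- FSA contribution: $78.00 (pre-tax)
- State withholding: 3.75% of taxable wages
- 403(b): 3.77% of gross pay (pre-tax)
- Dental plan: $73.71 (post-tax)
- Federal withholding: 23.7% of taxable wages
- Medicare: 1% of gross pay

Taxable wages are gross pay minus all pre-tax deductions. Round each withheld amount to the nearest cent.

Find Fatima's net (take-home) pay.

$1401.24

Gross pay: 40 × $55.64 = $2225.60
FSA contribution: $78.00
403(b): $2225.60 × 0.0377 = $83.91
Pre-tax total = $78.00 + $83.91 = $161.91
Taxable wages = $2225.60 − $161.91 = $2063.69
Federal withholding: $2063.69 × 0.237 = $489.09
State withholding: $2063.69 × 0.0375 = $77.39
Medicare: $2225.60 × 0.01 = $22.26
Dental plan: $73.71
Total deductions = $78.00 + $83.91 + $489.09 + $77.39 + $22.26 + $73.71 = $824.36
Net pay = $2225.60 − $824.36 = $1401.24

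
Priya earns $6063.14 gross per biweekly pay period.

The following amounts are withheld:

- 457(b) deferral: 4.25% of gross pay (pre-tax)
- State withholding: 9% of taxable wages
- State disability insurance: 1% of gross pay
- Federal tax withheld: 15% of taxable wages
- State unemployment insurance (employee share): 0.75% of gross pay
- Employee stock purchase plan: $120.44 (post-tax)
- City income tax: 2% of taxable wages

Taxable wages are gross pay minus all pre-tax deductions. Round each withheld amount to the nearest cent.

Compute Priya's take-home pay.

$4069.50

457(b) deferral: $6063.14 × 0.0425 = $257.68
Taxable wages = $6063.14 − $257.68 = $5805.46
State withholding: $5805.46 × 0.09 = $522.49
City income tax: $5805.46 × 0.02 = $116.11
Federal tax withheld: $5805.46 × 0.15 = $870.82
State disability insurance: $6063.14 × 0.01 = $60.63
State unemployment insurance (employee share): $6063.14 × 0.0075 = $45.47
Employee stock purchase plan: $120.44
Total deductions = $257.68 + $522.49 + $116.11 + $870.82 + $60.63 + $45.47 + $120.44 = $1993.64
Net pay = $6063.14 − $1993.64 = $4069.50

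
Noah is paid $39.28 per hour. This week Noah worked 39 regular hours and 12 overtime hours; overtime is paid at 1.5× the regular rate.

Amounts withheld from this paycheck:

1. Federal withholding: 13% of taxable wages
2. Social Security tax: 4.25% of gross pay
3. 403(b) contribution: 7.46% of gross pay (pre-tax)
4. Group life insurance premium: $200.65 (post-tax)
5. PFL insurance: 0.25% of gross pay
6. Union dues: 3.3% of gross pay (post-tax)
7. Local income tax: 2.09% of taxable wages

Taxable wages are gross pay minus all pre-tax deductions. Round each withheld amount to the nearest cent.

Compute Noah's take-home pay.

$1,383.98

Regular pay: 39 × $39.28 = $1,531.92
Overtime pay: 12 × $39.28 × 1.5 = $707.04
Gross pay = $1,531.92 + $707.04 = $2,238.96
403(b) contribution: $2,238.96 × 0.0746 = $167.03
Taxable wages = $2,238.96 − $167.03 = $2,071.93
Federal withholding: $2,071.93 × 0.13 = $269.35
Local income tax: $2,071.93 × 0.0209 = $43.30
PFL insurance: $2,238.96 × 0.0025 = $5.60
Social Security tax: $2,238.96 × 0.0425 = $95.16
Group life insurance premium: $200.65
Union dues: $2,238.96 × 0.033 = $73.89
Total deductions = $167.03 + $269.35 + $43.30 + $5.60 + $95.16 + $200.65 + $73.89 = $854.98
Net pay = $2,238.96 − $854.98 = $1,383.98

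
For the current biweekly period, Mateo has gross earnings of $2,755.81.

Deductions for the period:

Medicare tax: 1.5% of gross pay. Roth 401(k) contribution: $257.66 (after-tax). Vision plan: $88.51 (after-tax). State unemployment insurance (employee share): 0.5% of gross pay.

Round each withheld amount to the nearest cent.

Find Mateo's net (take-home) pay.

State unemployment insurance (employee share): $2,755.81 × 0.005 = $13.78
Medicare tax: $2,755.81 × 0.015 = $41.34
Vision plan: $88.51
Roth 401(k) contribution: $257.66
Total deductions = $13.78 + $41.34 + $88.51 + $257.66 = $401.29
Net pay = $2,755.81 − $401.29 = $2,354.52

$2,354.52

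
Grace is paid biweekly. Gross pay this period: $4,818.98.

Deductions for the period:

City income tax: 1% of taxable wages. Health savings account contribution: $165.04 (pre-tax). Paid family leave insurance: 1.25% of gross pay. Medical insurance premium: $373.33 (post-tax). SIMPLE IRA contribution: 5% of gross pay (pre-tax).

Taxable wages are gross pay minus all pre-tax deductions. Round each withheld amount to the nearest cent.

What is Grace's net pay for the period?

$3,935.29

Health savings account contribution: $165.04
SIMPLE IRA contribution: $4,818.98 × 0.05 = $240.95
Pre-tax total = $165.04 + $240.95 = $405.99
Taxable wages = $4,818.98 − $405.99 = $4,412.99
City income tax: $4,412.99 × 0.01 = $44.13
Paid family leave insurance: $4,818.98 × 0.0125 = $60.24
Medical insurance premium: $373.33
Total deductions = $165.04 + $240.95 + $44.13 + $60.24 + $373.33 = $883.69
Net pay = $4,818.98 − $883.69 = $3,935.29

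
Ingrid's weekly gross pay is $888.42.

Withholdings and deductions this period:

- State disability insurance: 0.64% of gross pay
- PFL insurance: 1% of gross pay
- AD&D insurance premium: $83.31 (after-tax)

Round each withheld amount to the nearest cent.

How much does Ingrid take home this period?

$790.54

PFL insurance: $888.42 × 0.01 = $8.88
State disability insurance: $888.42 × 0.0064 = $5.69
AD&D insurance premium: $83.31
Total deductions = $8.88 + $5.69 + $83.31 = $97.88
Net pay = $888.42 − $97.88 = $790.54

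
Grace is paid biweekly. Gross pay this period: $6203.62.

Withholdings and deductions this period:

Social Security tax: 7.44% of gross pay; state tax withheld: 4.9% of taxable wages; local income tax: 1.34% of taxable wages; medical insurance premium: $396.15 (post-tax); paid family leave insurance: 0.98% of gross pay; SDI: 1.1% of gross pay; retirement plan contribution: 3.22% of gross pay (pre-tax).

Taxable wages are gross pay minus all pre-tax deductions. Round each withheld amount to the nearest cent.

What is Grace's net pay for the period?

Retirement plan contribution: $6203.62 × 0.0322 = $199.76
Taxable wages = $6203.62 − $199.76 = $6003.86
State tax withheld: $6003.86 × 0.049 = $294.19
Local income tax: $6003.86 × 0.0134 = $80.45
Paid family leave insurance: $6203.62 × 0.0098 = $60.80
Social Security tax: $6203.62 × 0.0744 = $461.55
SDI: $6203.62 × 0.011 = $68.24
Medical insurance premium: $396.15
Total deductions = $199.76 + $294.19 + $80.45 + $60.80 + $461.55 + $68.24 + $396.15 = $1561.14
Net pay = $6203.62 − $1561.14 = $4642.48

$4642.48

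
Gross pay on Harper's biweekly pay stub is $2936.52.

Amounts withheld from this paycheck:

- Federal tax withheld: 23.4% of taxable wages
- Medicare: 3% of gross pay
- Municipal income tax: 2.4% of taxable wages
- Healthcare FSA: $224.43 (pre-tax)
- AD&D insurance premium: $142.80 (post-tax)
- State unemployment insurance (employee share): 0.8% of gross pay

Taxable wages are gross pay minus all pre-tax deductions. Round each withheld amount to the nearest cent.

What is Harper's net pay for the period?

$1757.98

Healthcare FSA: $224.43
Taxable wages = $2936.52 − $224.43 = $2712.09
Municipal income tax: $2712.09 × 0.024 = $65.09
Federal tax withheld: $2712.09 × 0.234 = $634.63
Medicare: $2936.52 × 0.03 = $88.10
State unemployment insurance (employee share): $2936.52 × 0.008 = $23.49
AD&D insurance premium: $142.80
Total deductions = $224.43 + $65.09 + $634.63 + $88.10 + $23.49 + $142.80 = $1178.54
Net pay = $2936.52 − $1178.54 = $1757.98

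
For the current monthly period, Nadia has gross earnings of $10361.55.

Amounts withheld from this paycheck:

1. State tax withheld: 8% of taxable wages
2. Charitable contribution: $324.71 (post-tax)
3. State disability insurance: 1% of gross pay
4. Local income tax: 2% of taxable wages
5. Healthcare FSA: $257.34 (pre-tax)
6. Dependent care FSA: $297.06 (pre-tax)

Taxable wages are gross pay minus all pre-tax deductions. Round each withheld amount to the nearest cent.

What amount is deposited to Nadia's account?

Healthcare FSA: $257.34
Dependent care FSA: $297.06
Pre-tax total = $257.34 + $297.06 = $554.40
Taxable wages = $10361.55 − $554.40 = $9807.15
State tax withheld: $9807.15 × 0.08 = $784.57
Local income tax: $9807.15 × 0.02 = $196.14
State disability insurance: $10361.55 × 0.01 = $103.62
Charitable contribution: $324.71
Total deductions = $257.34 + $297.06 + $784.57 + $196.14 + $103.62 + $324.71 = $1963.44
Net pay = $10361.55 − $1963.44 = $8398.11

$8398.11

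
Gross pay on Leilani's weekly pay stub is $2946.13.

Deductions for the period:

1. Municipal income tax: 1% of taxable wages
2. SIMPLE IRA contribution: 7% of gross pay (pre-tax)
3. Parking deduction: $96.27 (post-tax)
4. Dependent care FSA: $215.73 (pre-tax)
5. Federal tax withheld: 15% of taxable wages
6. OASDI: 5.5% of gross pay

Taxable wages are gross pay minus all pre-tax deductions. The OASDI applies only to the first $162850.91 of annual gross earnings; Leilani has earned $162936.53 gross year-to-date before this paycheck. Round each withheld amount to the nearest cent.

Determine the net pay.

Dependent care FSA: $215.73
SIMPLE IRA contribution: $2946.13 × 0.07 = $206.23
Pre-tax total = $215.73 + $206.23 = $421.96
Taxable wages = $2946.13 − $421.96 = $2524.17
Municipal income tax: $2524.17 × 0.01 = $25.24
Federal tax withheld: $2524.17 × 0.15 = $378.63
OASDI: annual cap $162850.91 already reached (YTD $162936.53), so $0.00
Parking deduction: $96.27
Total deductions = $215.73 + $206.23 + $25.24 + $378.63 + $0.00 + $96.27 = $922.10
Net pay = $2946.13 − $922.10 = $2024.03

$2024.03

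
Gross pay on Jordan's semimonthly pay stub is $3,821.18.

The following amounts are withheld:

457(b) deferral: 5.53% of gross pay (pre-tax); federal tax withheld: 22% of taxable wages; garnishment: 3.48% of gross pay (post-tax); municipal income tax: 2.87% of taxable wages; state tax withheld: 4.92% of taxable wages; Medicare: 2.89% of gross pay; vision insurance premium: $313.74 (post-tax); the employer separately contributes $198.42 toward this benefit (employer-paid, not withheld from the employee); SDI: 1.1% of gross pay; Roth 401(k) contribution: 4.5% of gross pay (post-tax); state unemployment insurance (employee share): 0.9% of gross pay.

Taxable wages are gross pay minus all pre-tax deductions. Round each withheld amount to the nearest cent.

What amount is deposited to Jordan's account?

457(b) deferral: $3,821.18 × 0.0553 = $211.31
Taxable wages = $3,821.18 − $211.31 = $3,609.87
State tax withheld: $3,609.87 × 0.0492 = $177.61
Municipal income tax: $3,609.87 × 0.0287 = $103.60
Federal tax withheld: $3,609.87 × 0.22 = $794.17
SDI: $3,821.18 × 0.011 = $42.03
Medicare: $3,821.18 × 0.0289 = $110.43
State unemployment insurance (employee share): $3,821.18 × 0.009 = $34.39
Garnishment: $3,821.18 × 0.0348 = $132.98
Roth 401(k) contribution: $3,821.18 × 0.045 = $171.95
Vision insurance premium: $313.74
(Employer's $198.42 toward vision insurance premium is not withheld from the employee.)
Total deductions = $211.31 + $177.61 + $103.60 + $794.17 + $42.03 + $110.43 + $34.39 + $132.98 + $171.95 + $313.74 = $2,092.21
Net pay = $3,821.18 − $2,092.21 = $1,728.97

$1,728.97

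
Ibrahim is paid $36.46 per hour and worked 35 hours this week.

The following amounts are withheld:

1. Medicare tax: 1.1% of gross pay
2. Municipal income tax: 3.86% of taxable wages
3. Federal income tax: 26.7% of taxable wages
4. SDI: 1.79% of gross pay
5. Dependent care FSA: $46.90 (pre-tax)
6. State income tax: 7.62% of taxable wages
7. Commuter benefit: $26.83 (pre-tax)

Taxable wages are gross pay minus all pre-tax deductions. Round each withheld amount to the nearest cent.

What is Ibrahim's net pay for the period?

$706.43

Gross pay: 35 × $36.46 = $1,276.10
Dependent care FSA: $46.90
Commuter benefit: $26.83
Pre-tax total = $46.90 + $26.83 = $73.73
Taxable wages = $1,276.10 − $73.73 = $1,202.37
State income tax: $1,202.37 × 0.0762 = $91.62
Federal income tax: $1,202.37 × 0.267 = $321.03
Municipal income tax: $1,202.37 × 0.0386 = $46.41
Medicare tax: $1,276.10 × 0.011 = $14.04
SDI: $1,276.10 × 0.0179 = $22.84
Total deductions = $46.90 + $26.83 + $91.62 + $321.03 + $46.41 + $14.04 + $22.84 = $569.67
Net pay = $1,276.10 − $569.67 = $706.43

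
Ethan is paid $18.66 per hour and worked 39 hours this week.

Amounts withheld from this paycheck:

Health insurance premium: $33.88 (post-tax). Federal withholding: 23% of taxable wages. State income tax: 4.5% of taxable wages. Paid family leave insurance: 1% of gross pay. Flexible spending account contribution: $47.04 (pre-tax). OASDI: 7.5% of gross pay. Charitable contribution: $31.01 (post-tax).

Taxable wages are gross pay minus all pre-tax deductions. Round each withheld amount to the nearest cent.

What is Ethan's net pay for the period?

Gross pay: 39 × $18.66 = $727.74
Flexible spending account contribution: $47.04
Taxable wages = $727.74 − $47.04 = $680.70
State income tax: $680.70 × 0.045 = $30.63
Federal withholding: $680.70 × 0.23 = $156.56
OASDI: $727.74 × 0.075 = $54.58
Paid family leave insurance: $727.74 × 0.01 = $7.28
Health insurance premium: $33.88
Charitable contribution: $31.01
Total deductions = $47.04 + $30.63 + $156.56 + $54.58 + $7.28 + $33.88 + $31.01 = $360.98
Net pay = $727.74 − $360.98 = $366.76

$366.76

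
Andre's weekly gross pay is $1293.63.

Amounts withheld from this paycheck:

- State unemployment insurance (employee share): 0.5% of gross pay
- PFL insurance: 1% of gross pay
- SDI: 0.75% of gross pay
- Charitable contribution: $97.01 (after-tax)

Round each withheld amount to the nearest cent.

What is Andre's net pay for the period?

PFL insurance: $1293.63 × 0.01 = $12.94
State unemployment insurance (employee share): $1293.63 × 0.005 = $6.47
SDI: $1293.63 × 0.0075 = $9.70
Charitable contribution: $97.01
Total deductions = $12.94 + $6.47 + $9.70 + $97.01 = $126.12
Net pay = $1293.63 − $126.12 = $1167.51

$1167.51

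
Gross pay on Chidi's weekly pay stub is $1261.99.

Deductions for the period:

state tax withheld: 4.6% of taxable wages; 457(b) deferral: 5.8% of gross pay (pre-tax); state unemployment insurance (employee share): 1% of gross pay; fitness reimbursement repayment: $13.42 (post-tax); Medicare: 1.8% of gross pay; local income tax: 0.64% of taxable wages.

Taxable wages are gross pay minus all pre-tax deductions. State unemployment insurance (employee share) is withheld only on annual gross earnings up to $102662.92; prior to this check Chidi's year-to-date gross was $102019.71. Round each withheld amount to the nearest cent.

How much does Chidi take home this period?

$1083.93

457(b) deferral: $1261.99 × 0.058 = $73.20
Taxable wages = $1261.99 − $73.20 = $1188.79
State tax withheld: $1188.79 × 0.046 = $54.68
Local income tax: $1188.79 × 0.0064 = $7.61
State unemployment insurance (employee share): only $102662.92 − $102019.71 = $643.21 of this check is subject → $643.21 × 0.01 = $6.43
Medicare: $1261.99 × 0.018 = $22.72
Fitness reimbursement repayment: $13.42
Total deductions = $73.20 + $54.68 + $7.61 + $6.43 + $22.72 + $13.42 = $178.06
Net pay = $1261.99 − $178.06 = $1083.93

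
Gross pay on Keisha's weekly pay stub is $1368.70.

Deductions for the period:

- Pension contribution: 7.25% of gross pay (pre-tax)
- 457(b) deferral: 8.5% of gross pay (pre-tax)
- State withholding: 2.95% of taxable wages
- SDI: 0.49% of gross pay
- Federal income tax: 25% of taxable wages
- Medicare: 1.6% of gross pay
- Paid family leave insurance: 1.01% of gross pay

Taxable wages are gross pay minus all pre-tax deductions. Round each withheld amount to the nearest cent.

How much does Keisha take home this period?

$788.40

Pension contribution: $1368.70 × 0.0725 = $99.23
457(b) deferral: $1368.70 × 0.085 = $116.34
Pre-tax total = $99.23 + $116.34 = $215.57
Taxable wages = $1368.70 − $215.57 = $1153.13
Federal income tax: $1153.13 × 0.25 = $288.28
State withholding: $1153.13 × 0.0295 = $34.02
Paid family leave insurance: $1368.70 × 0.0101 = $13.82
SDI: $1368.70 × 0.0049 = $6.71
Medicare: $1368.70 × 0.016 = $21.90
Total deductions = $99.23 + $116.34 + $288.28 + $34.02 + $13.82 + $6.71 + $21.90 = $580.30
Net pay = $1368.70 − $580.30 = $788.40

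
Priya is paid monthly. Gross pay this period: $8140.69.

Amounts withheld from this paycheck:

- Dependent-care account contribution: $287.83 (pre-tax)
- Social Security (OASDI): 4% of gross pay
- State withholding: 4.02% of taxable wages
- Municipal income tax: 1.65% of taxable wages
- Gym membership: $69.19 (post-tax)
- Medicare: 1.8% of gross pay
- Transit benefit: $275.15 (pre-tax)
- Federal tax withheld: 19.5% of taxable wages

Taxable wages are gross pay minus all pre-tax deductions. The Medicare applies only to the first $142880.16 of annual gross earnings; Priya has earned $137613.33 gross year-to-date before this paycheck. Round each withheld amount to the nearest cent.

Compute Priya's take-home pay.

$5180.79

Transit benefit: $275.15
Dependent-care account contribution: $287.83
Pre-tax total = $275.15 + $287.83 = $562.98
Taxable wages = $8140.69 − $562.98 = $7577.71
Federal tax withheld: $7577.71 × 0.195 = $1477.65
Municipal income tax: $7577.71 × 0.0165 = $125.03
State withholding: $7577.71 × 0.0402 = $304.62
Social Security (OASDI): $8140.69 × 0.04 = $325.63
Medicare: only $142880.16 − $137613.33 = $5266.83 of this check is subject → $5266.83 × 0.018 = $94.80
Gym membership: $69.19
Total deductions = $275.15 + $287.83 + $1477.65 + $125.03 + $304.62 + $325.63 + $94.80 + $69.19 = $2959.90
Net pay = $8140.69 − $2959.90 = $5180.79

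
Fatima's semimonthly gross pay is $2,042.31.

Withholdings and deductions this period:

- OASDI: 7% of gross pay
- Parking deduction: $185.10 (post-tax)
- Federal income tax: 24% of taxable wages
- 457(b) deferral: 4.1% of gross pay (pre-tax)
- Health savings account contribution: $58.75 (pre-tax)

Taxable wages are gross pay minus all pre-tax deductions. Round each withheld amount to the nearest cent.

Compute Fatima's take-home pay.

Health savings account contribution: $58.75
457(b) deferral: $2,042.31 × 0.041 = $83.73
Pre-tax total = $58.75 + $83.73 = $142.48
Taxable wages = $2,042.31 − $142.48 = $1,899.83
Federal income tax: $1,899.83 × 0.24 = $455.96
OASDI: $2,042.31 × 0.07 = $142.96
Parking deduction: $185.10
Total deductions = $58.75 + $83.73 + $455.96 + $142.96 + $185.10 = $926.50
Net pay = $2,042.31 − $926.50 = $1,115.81

$1,115.81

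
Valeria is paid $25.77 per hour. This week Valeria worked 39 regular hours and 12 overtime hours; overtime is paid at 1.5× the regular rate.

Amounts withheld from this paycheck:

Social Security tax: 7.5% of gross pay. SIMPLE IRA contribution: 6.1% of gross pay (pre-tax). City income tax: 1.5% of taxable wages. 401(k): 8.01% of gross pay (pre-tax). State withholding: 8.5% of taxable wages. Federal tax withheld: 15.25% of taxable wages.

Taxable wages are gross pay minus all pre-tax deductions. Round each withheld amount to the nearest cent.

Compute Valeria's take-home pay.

$832.90

Regular pay: 39 × $25.77 = $1,005.03
Overtime pay: 12 × $25.77 × 1.5 = $463.86
Gross pay = $1,005.03 + $463.86 = $1,468.89
SIMPLE IRA contribution: $1,468.89 × 0.061 = $89.60
401(k): $1,468.89 × 0.0801 = $117.66
Pre-tax total = $89.60 + $117.66 = $207.26
Taxable wages = $1,468.89 − $207.26 = $1,261.63
Federal tax withheld: $1,261.63 × 0.1525 = $192.40
State withholding: $1,261.63 × 0.085 = $107.24
City income tax: $1,261.63 × 0.015 = $18.92
Social Security tax: $1,468.89 × 0.075 = $110.17
Total deductions = $89.60 + $117.66 + $192.40 + $107.24 + $18.92 + $110.17 = $635.99
Net pay = $1,468.89 − $635.99 = $832.90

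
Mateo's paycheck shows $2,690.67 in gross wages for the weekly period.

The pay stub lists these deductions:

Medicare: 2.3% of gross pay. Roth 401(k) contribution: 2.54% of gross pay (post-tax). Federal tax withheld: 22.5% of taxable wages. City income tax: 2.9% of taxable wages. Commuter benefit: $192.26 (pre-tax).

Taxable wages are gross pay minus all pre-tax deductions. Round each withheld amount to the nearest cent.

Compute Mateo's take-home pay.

$1,733.59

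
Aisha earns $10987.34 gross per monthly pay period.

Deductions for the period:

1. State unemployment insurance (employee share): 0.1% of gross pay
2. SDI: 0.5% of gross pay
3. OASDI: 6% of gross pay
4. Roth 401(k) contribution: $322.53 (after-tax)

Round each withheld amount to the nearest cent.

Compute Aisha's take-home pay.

SDI: $10987.34 × 0.005 = $54.94
OASDI: $10987.34 × 0.06 = $659.24
State unemployment insurance (employee share): $10987.34 × 0.001 = $10.99
Roth 401(k) contribution: $322.53
Total deductions = $54.94 + $659.24 + $10.99 + $322.53 = $1047.70
Net pay = $10987.34 − $1047.70 = $9939.64

$9939.64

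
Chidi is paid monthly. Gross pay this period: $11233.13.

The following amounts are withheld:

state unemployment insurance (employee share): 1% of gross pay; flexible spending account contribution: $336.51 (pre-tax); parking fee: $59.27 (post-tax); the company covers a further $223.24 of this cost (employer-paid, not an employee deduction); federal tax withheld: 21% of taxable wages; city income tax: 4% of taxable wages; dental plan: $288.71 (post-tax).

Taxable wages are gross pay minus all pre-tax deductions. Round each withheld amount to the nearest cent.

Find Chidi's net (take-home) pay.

Flexible spending account contribution: $336.51
Taxable wages = $11233.13 − $336.51 = $10896.62
Federal tax withheld: $10896.62 × 0.21 = $2288.29
City income tax: $10896.62 × 0.04 = $435.86
State unemployment insurance (employee share): $11233.13 × 0.01 = $112.33
Dental plan: $288.71
Parking fee: $59.27
(Employer's $223.24 toward parking fee is not withheld from the employee.)
Total deductions = $336.51 + $2288.29 + $435.86 + $112.33 + $288.71 + $59.27 = $3520.97
Net pay = $11233.13 − $3520.97 = $7712.16

$7712.16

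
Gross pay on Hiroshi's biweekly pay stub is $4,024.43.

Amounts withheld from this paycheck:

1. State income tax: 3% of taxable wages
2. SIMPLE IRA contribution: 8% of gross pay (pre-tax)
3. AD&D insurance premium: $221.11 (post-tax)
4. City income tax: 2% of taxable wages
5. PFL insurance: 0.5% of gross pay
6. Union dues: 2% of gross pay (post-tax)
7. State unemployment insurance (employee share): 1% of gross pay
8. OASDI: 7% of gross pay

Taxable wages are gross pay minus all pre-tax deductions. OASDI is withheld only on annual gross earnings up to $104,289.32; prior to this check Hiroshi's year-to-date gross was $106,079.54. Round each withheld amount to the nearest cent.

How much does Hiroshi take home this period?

$3,155.40

SIMPLE IRA contribution: $4,024.43 × 0.08 = $321.95
Taxable wages = $4,024.43 − $321.95 = $3,702.48
State income tax: $3,702.48 × 0.03 = $111.07
City income tax: $3,702.48 × 0.02 = $74.05
PFL insurance: $4,024.43 × 0.005 = $20.12
State unemployment insurance (employee share): $4,024.43 × 0.01 = $40.24
OASDI: annual cap $104,289.32 already reached (YTD $106,079.54), so $0.00
AD&D insurance premium: $221.11
Union dues: $4,024.43 × 0.02 = $80.49
Total deductions = $321.95 + $111.07 + $74.05 + $20.12 + $40.24 + $0.00 + $221.11 + $80.49 = $869.03
Net pay = $4,024.43 − $869.03 = $3,155.40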